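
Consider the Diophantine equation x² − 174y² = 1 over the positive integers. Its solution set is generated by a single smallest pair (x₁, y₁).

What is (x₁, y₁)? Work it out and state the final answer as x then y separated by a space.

√174 → a₀=13, period (5,4,5,26); ℓ=4 even so k=3
a_0=13:  p_0=13·1+0=13,  q_0=13·0+1=1
…
a_2=4:  p_2=4·66+13=277,  q_2=4·5+1=21
a_3=5:  p_3=5·277+66=1451,  q_3=5·21+5=110
→ (1451, 110).  Check: 1451²=2105401, 174·110²=2105400, difference 1.

1451 110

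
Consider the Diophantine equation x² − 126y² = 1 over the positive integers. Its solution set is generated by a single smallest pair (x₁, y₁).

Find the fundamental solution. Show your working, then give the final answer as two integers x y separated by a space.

[11; 4,2,4,22] for √126; ℓ=4 ⇒ convergent index 3
i=0: a=11 ⇒ p=11, q=1
…
i=2: a=2 ⇒ p=101, q=9
i=3: a=4 ⇒ p=449, q=40
→ (449, 40).  Check: 449²=201601, 126·40²=201600, difference 1.

449 40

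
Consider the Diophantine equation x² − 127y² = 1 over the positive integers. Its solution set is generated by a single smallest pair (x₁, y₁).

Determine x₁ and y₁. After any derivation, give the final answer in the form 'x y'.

4730624 419775

√127 = [11; 3,1,2,2,7,11,7,2,2,1,3,22, …], period ℓ=12 (even) → k=11
i=0: a=11 ⇒ p=11, q=1
…
i=2: a=1 ⇒ p=45, q=4
i=3: a=2 ⇒ p=124, q=11
i=4: a=2 ⇒ p=293, q=26
…
i=10: a=1 ⇒ p=1274561, q=113099
i=11: a=3 ⇒ p=4730624, q=419775
fundamental: x₁=4730624, y₁=419775  (since 22378803429376 − 127·176211050625 = 1)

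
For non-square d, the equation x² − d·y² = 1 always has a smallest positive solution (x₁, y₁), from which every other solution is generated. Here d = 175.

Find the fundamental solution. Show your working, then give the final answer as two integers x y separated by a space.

[13; 4,2,1,2,4,26] for √175; ℓ=6 ⇒ convergent index 5
step 0: (13, 1)  from 13·(1,0) + (0,1)
…
step 2: (119, 9)  from 2·(53,4) + (13,1)
step 3: (172, 13)  from 1·(119,9) + (53,4)
step 4: (463, 35)  from 2·(172,13) + (119,9)
step 5: (2024, 153)  from 4·(463,35) + (172,13)
(x₁, y₁) = (2024, 153);  2024² − 175·153² = 1 ✓

2024 153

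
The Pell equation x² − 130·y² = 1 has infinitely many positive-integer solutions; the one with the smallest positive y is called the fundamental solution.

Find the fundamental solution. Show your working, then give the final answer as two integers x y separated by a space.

6499 570

[11; 2,2,22] for √130; ℓ=3 ⇒ convergent index 5
k=0  a_k=11  p_k/q_k = 11/1
k=1  a_k=2  p_k/q_k = 23/2
k=2  a_k=2  p_k/q_k = 57/5
k=3  a_k=22  p_k/q_k = 1277/112
k=4  a_k=2  p_k/q_k = 2611/229
k=5  a_k=2  p_k/q_k = 6499/570
fundamental: x₁=6499, y₁=570  (since 42237001 − 130·324900 = 1)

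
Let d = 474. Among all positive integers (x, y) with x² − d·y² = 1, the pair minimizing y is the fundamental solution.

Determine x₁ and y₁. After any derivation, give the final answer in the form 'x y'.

193549 8890

√474 = [21; 1,3,2,1,1,…,3,1,42, …], period ℓ=14 (even) → k=13
i=0: a=21 ⇒ p=21, q=1
i=1: a=1 ⇒ p=22, q=1
…
i=3: a=2 ⇒ p=196, q=9
i=4: a=1 ⇒ p=283, q=13
…
i=10: a=1 ⇒ p=16677, q=766
…
i=12: a=3 ⇒ p=149331, q=6859
i=13: a=1 ⇒ p=193549, q=8890
(x₁, y₁) = (193549, 8890);  193549² − 474·8890² = 1 ✓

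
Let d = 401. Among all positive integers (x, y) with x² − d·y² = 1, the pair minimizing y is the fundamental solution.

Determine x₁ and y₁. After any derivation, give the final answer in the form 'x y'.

801 40

[20; 40] for √401; ℓ=1 ⇒ convergent index 1
step 0: (20, 1)  from 20·(1,0) + (0,1)
step 1: (801, 40)  from 40·(20,1) + (1,0)
fundamental: x₁=801, y₁=40  (since 641601 − 401·1600 = 1)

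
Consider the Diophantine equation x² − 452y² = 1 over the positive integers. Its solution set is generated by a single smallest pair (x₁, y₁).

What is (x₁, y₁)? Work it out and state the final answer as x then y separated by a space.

√452 → a₀=21, period (3,1,5,3,10,3,5,1,3,42); ℓ=10 even so k=9
i=0: a=21 ⇒ p=21, q=1
…
i=2: a=1 ⇒ p=85, q=4
i=3: a=5 ⇒ p=489, q=23
…
i=8: a=1 ⇒ p=313483, q=14745
i=9: a=3 ⇒ p=1204353, q=56648
→ (1204353, 56648).  Check: 1204353²=1450466148609, 452·56648²=1450466148608, difference 1.

1204353 56648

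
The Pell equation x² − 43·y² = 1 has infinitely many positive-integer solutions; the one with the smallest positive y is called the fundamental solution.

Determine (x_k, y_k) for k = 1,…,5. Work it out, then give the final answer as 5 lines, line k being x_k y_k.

√43 = [6; 1,1,3,1,5,1,3,1,1,12, …], period ℓ=10 (even) → k=9
step 0: (6, 1)  from 6·(1,0) + (0,1)
…
step 8: (1941, 296)  from 1·(1541,235) + (400,61)
step 9: (3482, 531)  from 1·(1941,296) + (1541,235)
(x₁, y₁) = (3482, 531);  3482² − 43·531² = 1 ✓
n=2: (3482,531)∘(3482,531) = (3482·3482+43·531·531, 3482·531+531·3482) = (24248647,3697884)
n=3: (24248647,3697884)∘(3482,531) = (3482·24248647+43·531·3697884, 3482·3697884+531·24248647) = (168867574226,25752063645)
n=4: (168867574226,25752063645)∘(3482,531) = (3482·168867574226+43·531·25752063645, 3482·25752063645+531·168867574226) = (1175993762661217,179337367525896)
n=5: (1175993762661217,179337367525896)∘(3482,531) = (3482·1175993762661217+43·531·179337367525896, 3482·179337367525896+531·1175993762661217) = (8189620394305140962,1248905401698276099)

3482 531
24248647 3697884
168867574226 25752063645
1175993762661217 179337367525896
8189620394305140962 1248905401698276099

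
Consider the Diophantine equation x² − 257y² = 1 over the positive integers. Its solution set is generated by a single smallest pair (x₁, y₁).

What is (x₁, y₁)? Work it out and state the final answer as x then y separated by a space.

513 32

√257 = [16; 32, …], period ℓ=1 (odd) → k=1
step 0: (16, 1)  from 16·(1,0) + (0,1)
step 1: (513, 32)  from 32·(16,1) + (1,0)
→ (513, 32).  Check: 513²=263169, 257·32²=263168, difference 1.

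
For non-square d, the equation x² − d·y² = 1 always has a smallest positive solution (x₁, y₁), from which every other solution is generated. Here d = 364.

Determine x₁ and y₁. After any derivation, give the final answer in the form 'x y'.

4954951 259710

[19; 12,1,2,3,1,8,1,3,2,1,12,38] for √364; ℓ=12 ⇒ convergent index 11
a_0=19:  p_0=19·1+0=19,  q_0=19·0+1=1
…
a_2=1:  p_2=1·229+19=248,  q_2=1·12+1=13
…
a_5=1:  p_5=1·2423+725=3148,  q_5=1·127+38=165
…
a_8=3:  p_8=3·30755+27607=119872,  q_8=3·1612+1447=6283
a_9=2:  p_9=2·119872+30755=270499,  q_9=2·6283+1612=14178
a_10=1:  p_10=1·270499+119872=390371,  q_10=1·14178+6283=20461
a_11=12:  p_11=12·390371+270499=4954951,  q_11=12·20461+14178=259710
→ (4954951, 259710).  Check: 4954951²=24551539412401, 364·259710²=24551539412400, difference 1.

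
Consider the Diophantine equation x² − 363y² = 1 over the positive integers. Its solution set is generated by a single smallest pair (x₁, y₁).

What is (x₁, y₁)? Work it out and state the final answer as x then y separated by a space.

√363 = [19; 19,38, …], period ℓ=2 (even) → k=1
k=0  a_k=19  p_k/q_k = 19/1
k=1  a_k=19  p_k/q_k = 362/19
(x₁, y₁) = (362, 19);  362² − 363·19² = 1 ✓

362 19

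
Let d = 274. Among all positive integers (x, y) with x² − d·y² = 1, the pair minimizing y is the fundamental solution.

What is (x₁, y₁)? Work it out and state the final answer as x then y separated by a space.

3959299 239190

d=274: √d = [16; 1,1,4,4,1,1,32] (ℓ=7, odd), read p_13/q_13
k=0  a_k=16  p_k/q_k = 16/1
k=1  a_k=1  p_k/q_k = 17/1
k=2  a_k=1  p_k/q_k = 33/2
k=3  a_k=4  p_k/q_k = 149/9
k=4  a_k=4  p_k/q_k = 629/38
k=5  a_k=1  p_k/q_k = 778/47
…
k=8  a_k=1  p_k/q_k = 47209/2852
k=9  a_k=1  p_k/q_k = 93011/5619
…
k=11  a_k=4  p_k/q_k = 1770023/106931
k=12  a_k=1  p_k/q_k = 2189276/132259
k=13  a_k=1  p_k/q_k = 3959299/239190
(x₁, y₁) = (3959299, 239190);  3959299² − 274·239190² = 1 ✓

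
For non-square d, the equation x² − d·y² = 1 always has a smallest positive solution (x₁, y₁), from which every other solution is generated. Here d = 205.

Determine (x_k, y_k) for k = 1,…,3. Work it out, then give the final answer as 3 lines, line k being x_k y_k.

39689 2772
3150433441 220035816
250075105640009 17466002999676

[14; 3,6,1,4,1,6,3,28] for √205; ℓ=8 ⇒ convergent index 7
i=0: a=14 ⇒ p=14, q=1
…
i=2: a=6 ⇒ p=272, q=19
…
i=6: a=6 ⇒ p=12614, q=881
i=7: a=3 ⇒ p=39689, q=2772
(x₁, y₁) = (39689, 2772);  39689² − 205·2772² = 1 ✓
n=2: (39689,2772)∘(39689,2772) = (39689·39689+205·2772·2772, 39689·2772+2772·39689) = (3150433441,220035816)
n=3: (3150433441,220035816)∘(39689,2772) = (39689·3150433441+205·2772·220035816, 39689·220035816+2772·3150433441) = (250075105640009,17466002999676)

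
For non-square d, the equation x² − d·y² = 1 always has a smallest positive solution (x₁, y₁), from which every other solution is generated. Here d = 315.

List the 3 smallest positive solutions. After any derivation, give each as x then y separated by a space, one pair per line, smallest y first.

d=315: √d = [17; 1,2,1,34] (ℓ=4, even), read p_3/q_3
a_0=17:  p_0=17·1+0=17,  q_0=17·0+1=1
…
a_2=2:  p_2=2·18+17=53,  q_2=2·1+1=3
a_3=1:  p_3=1·53+18=71,  q_3=1·3+1=4
(x₁, y₁) = (71, 4);  71² − 315·4² = 1 ✓
n=2: (71,4)∘(71,4) = (71·71+315·4·4, 71·4+4·71) = (10081,568)
n=3: (10081,568)∘(71,4) = (71·10081+315·4·568, 71·568+4·10081) = (1431431,80652)

71 4
10081 568
1431431 80652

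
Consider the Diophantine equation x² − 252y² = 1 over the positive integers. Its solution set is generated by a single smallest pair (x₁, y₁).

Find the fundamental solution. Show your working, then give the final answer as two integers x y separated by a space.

127 8

[15; 1,6,1,30] for √252; ℓ=4 ⇒ convergent index 3
step 0: (15, 1)  from 15·(1,0) + (0,1)
step 1: (16, 1)  from 1·(15,1) + (1,0)
step 2: (111, 7)  from 6·(16,1) + (15,1)
step 3: (127, 8)  from 1·(111,7) + (16,1)
(x₁, y₁) = (127, 8);  127² − 252·8² = 1 ✓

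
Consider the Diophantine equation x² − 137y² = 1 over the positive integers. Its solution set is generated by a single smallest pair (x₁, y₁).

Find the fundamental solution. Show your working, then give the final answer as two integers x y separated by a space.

√137 = [11; 1,2,2,1,1,2,2,1,22, …], period ℓ=9 (odd) → k=17
k=0  a_k=11  p_k/q_k = 11/1
k=1  a_k=1  p_k/q_k = 12/1
k=2  a_k=2  p_k/q_k = 35/3
…
k=4  a_k=1  p_k/q_k = 117/10
…
k=6  a_k=2  p_k/q_k = 515/44
…
k=8  a_k=1  p_k/q_k = 1744/149
k=9  a_k=22  p_k/q_k = 39597/3383
k=10  a_k=1  p_k/q_k = 41341/3532
…
k=13  a_k=1  p_k/q_k = 408178/34873
…
k=15  a_k=2  p_k/q_k = 1796332/153471
k=16  a_k=2  p_k/q_k = 4286741/366241
k=17  a_k=1  p_k/q_k = 6083073/519712
fundamental: x₁=6083073, y₁=519712  (since 37003777123329 − 137·270100562944 = 1)

6083073 519712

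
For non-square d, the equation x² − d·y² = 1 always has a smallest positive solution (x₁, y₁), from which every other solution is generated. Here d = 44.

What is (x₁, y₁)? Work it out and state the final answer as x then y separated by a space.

199 30

[6; 1,1,1,2,1,1,1,12] for √44; ℓ=8 ⇒ convergent index 7
k=0  a_k=6  p_k/q_k = 6/1
…
k=3  a_k=1  p_k/q_k = 20/3
k=4  a_k=2  p_k/q_k = 53/8
…
k=6  a_k=1  p_k/q_k = 126/19
k=7  a_k=1  p_k/q_k = 199/30
fundamental: x₁=199, y₁=30  (since 39601 − 44·900 = 1)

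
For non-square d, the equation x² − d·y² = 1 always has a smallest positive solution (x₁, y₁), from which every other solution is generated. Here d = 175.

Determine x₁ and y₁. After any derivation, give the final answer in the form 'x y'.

2024 153

√175 → a₀=13, period (4,2,1,2,4,26); ℓ=6 even so k=5
i=0: a=13 ⇒ p=13, q=1
…
i=3: a=1 ⇒ p=172, q=13
i=4: a=2 ⇒ p=463, q=35
i=5: a=4 ⇒ p=2024, q=153
fundamental: x₁=2024, y₁=153  (since 4096576 − 175·23409 = 1)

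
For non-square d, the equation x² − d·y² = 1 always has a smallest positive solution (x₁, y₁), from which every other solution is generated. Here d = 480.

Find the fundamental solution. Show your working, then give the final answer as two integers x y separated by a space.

√480 → a₀=21, period (1,9,1,42); ℓ=4 even so k=3
k=0  a_k=21  p_k/q_k = 21/1
k=1  a_k=1  p_k/q_k = 22/1
k=2  a_k=9  p_k/q_k = 219/10
k=3  a_k=1  p_k/q_k = 241/11
fundamental: x₁=241, y₁=11  (since 58081 − 480·121 = 1)

241 11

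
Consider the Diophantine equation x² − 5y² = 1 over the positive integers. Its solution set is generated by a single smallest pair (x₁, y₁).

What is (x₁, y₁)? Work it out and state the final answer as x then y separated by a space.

9 4

[2; 4] for √5; ℓ=1 ⇒ convergent index 1
a_0=2:  p_0=2·1+0=2,  q_0=2·0+1=1
a_1=4:  p_1=4·2+1=9,  q_1=4·1+0=4
(x₁, y₁) = (9, 4);  9² − 5·4² = 1 ✓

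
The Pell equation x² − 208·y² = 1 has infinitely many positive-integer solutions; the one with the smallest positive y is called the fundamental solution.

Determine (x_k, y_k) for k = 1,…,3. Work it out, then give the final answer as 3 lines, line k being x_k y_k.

649 45
842401 58410
1093435849 75816135

[14; 2,2,1,2,2,28] for √208; ℓ=6 ⇒ convergent index 5
step 0: (14, 1)  from 14·(1,0) + (0,1)
step 1: (29, 2)  from 2·(14,1) + (1,0)
step 2: (72, 5)  from 2·(29,2) + (14,1)
step 3: (101, 7)  from 1·(72,5) + (29,2)
step 4: (274, 19)  from 2·(101,7) + (72,5)
step 5: (649, 45)  from 2·(274,19) + (101,7)
(x₁, y₁) = (649, 45);  649² − 208·45² = 1 ✓
(649+45√208)^2 = 842401 + 58410√208
(649+45√208)^3 = 1093435849 + 75816135√208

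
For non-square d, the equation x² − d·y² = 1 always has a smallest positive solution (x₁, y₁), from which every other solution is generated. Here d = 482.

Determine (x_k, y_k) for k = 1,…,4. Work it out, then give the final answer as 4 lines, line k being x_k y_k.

√482 → a₀=21, period (1,20,1,42); ℓ=4 even so k=3
k=0  a_k=21  p_k/q_k = 21/1
…
k=2  a_k=20  p_k/q_k = 461/21
k=3  a_k=1  p_k/q_k = 483/22
(x₁, y₁) = (483, 22);  483² − 482·22² = 1 ✓
(483+22√482)^2 = 466577 + 21252√482
(483+22√482)^3 = 450712899 + 20529410√482
(483+22√482)^4 = 435388193857 + 19831388808√482

483 22
466577 21252
450712899 20529410
435388193857 19831388808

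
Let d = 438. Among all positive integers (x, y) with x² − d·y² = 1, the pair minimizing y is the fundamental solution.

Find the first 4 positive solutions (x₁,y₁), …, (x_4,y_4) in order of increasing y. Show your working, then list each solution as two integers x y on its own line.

[20; 1,12,1,40] for √438; ℓ=4 ⇒ convergent index 3
k=0  a_k=20  p_k/q_k = 20/1
…
k=2  a_k=12  p_k/q_k = 272/13
k=3  a_k=1  p_k/q_k = 293/14
fundamental: x₁=293, y₁=14  (since 85849 − 438·196 = 1)
k=2:  x_2 = 293·293+438·14·14 = 171697,  y_2 = 293·14+14·293 = 8204
k=3:  x_3 = 293·171697+438·14·8204 = 100614149,  y_3 = 293·8204+14·171697 = 4807530
k=4:  x_4 = 293·100614149+438·14·4807530 = 58959719617,  y_4 = 293·4807530+14·100614149 = 2817204376

293 14
171697 8204
100614149 4807530
58959719617 2817204376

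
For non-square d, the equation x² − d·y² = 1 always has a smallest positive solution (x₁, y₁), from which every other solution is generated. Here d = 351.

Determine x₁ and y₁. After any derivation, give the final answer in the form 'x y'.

62425 3332

[18; 1,2,1,3,2,2,2,3,1,2,1,36] for √351; ℓ=12 ⇒ convergent index 11
a_0=18:  p_0=18·1+0=18,  q_0=18·0+1=1
a_1=1:  p_1=1·18+1=19,  q_1=1·1+0=1
a_2=2:  p_2=2·19+18=56,  q_2=2·1+1=3
…
a_4=3:  p_4=3·75+56=281,  q_4=3·4+3=15
a_5=2:  p_5=2·281+75=637,  q_5=2·15+4=34
…
a_7=2:  p_7=2·1555+637=3747,  q_7=2·83+34=200
…
a_9=1:  p_9=1·12796+3747=16543,  q_9=1·683+200=883
a_10=2:  p_10=2·16543+12796=45882,  q_10=2·883+683=2449
a_11=1:  p_11=1·45882+16543=62425,  q_11=1·2449+883=3332
→ (62425, 3332).  Check: 62425²=3896880625, 351·3332²=3896880624, difference 1.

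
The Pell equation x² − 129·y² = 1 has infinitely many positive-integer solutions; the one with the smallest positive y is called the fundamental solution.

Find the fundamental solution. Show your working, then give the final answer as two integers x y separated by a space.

16855 1484

d=129: √d = [11; 2,1,3,1,6,1,3,1,2,22] (ℓ=10, even), read p_9/q_9
i=0: a=11 ⇒ p=11, q=1
…
i=2: a=1 ⇒ p=34, q=3
…
i=7: a=3 ⇒ p=4793, q=422
i=8: a=1 ⇒ p=6031, q=531
i=9: a=2 ⇒ p=16855, q=1484
(x₁, y₁) = (16855, 1484);  16855² − 129·1484² = 1 ✓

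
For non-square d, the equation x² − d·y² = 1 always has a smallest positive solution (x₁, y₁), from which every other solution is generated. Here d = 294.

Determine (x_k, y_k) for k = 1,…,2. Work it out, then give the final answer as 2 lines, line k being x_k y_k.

4801 280
46099201 2688560

√294 → a₀=17, period (6,1,4,1,6,34); ℓ=6 even so k=5
step 0: (17, 1)  from 17·(1,0) + (0,1)
step 1: (103, 6)  from 6·(17,1) + (1,0)
…
step 4: (703, 41)  from 1·(583,34) + (120,7)
step 5: (4801, 280)  from 6·(703,41) + (583,34)
→ (4801, 280).  Check: 4801²=23049601, 294·280²=23049600, difference 1.
k=2:  x_2 = 4801·4801+294·280·280 = 46099201,  y_2 = 4801·280+280·4801 = 2688560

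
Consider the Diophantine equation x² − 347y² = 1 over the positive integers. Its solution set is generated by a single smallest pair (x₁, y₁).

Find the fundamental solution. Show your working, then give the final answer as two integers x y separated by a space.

641602 34443

d=347: √d = [18; 1,1,1,2,4,…,1,1,36] (ℓ=14, even), read p_13/q_13
k=0  a_k=18  p_k/q_k = 18/1
k=1  a_k=1  p_k/q_k = 19/1
…
k=3  a_k=1  p_k/q_k = 56/3
…
k=6  a_k=1  p_k/q_k = 801/43
k=7  a_k=17  p_k/q_k = 14269/766
k=8  a_k=1  p_k/q_k = 15070/809
…
k=10  a_k=2  p_k/q_k = 164168/8813
…
k=12  a_k=1  p_k/q_k = 402885/21628
k=13  a_k=1  p_k/q_k = 641602/34443
→ (641602, 34443).  Check: 641602²=411653126404, 347·34443²=411653126403, difference 1.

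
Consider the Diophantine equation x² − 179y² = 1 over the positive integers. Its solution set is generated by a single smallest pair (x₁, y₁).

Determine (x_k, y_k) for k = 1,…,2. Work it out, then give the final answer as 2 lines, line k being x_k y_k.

4190210 313191
35115719688199 2624672120220

√179 = [13; 2,1,1,1,3,…,1,2,26, …], period ℓ=14 (even) → k=13
a_0=13:  p_0=13·1+0=13,  q_0=13·0+1=1
a_1=2:  p_1=2·13+1=27,  q_1=2·1+0=2
a_2=1:  p_2=1·27+13=40,  q_2=1·2+1=3
…
a_4=1:  p_4=1·67+40=107,  q_4=1·5+3=8
a_5=3:  p_5=3·107+67=388,  q_5=3·8+5=29
…
a_7=13:  p_7=13·2047+388=26999,  q_7=13·153+29=2018
…
a_9=3:  p_9=3·137042+26999=438125,  q_9=3·10243+2018=32747
…
a_11=1:  p_11=1·575167+438125=1013292,  q_11=1·42990+32747=75737
a_12=1:  p_12=1·1013292+575167=1588459,  q_12=1·75737+42990=118727
a_13=2:  p_13=2·1588459+1013292=4190210,  q_13=2·118727+75737=313191
→ (4190210, 313191).  Check: 4190210²=17557859844100, 179·313191²=17557859844099, difference 1.
(x_2, y_2) = (4190210·4190210 + 179·313191·313191, 4190210·313191 + 313191·4190210) = (35115719688199, 2624672120220)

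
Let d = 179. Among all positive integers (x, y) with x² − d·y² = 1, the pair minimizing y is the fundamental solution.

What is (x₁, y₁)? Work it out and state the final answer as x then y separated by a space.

√179 → a₀=13, period (2,1,1,1,3,…,1,2,26); ℓ=14 even so k=13
i=0: a=13 ⇒ p=13, q=1
…
i=2: a=1 ⇒ p=40, q=3
…
i=4: a=1 ⇒ p=107, q=8
…
i=6: a=5 ⇒ p=2047, q=153
…
i=9: a=3 ⇒ p=438125, q=32747
i=10: a=1 ⇒ p=575167, q=42990
i=11: a=1 ⇒ p=1013292, q=75737
i=12: a=1 ⇒ p=1588459, q=118727
i=13: a=2 ⇒ p=4190210, q=313191
→ (4190210, 313191).  Check: 4190210²=17557859844100, 179·313191²=17557859844099, difference 1.

4190210 313191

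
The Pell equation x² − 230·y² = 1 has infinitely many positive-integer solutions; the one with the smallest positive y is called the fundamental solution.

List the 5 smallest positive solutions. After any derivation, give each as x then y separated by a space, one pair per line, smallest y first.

91 6
16561 1092
3014011 198738
548533441 36169224
99830072251 6582600030

[15; 6,30] for √230; ℓ=2 ⇒ convergent index 1
step 0: (15, 1)  from 15·(1,0) + (0,1)
step 1: (91, 6)  from 6·(15,1) + (1,0)
→ (91, 6).  Check: 91²=8281, 230·6²=8280, difference 1.
n=2: (91,6)∘(91,6) = (91·91+230·6·6, 91·6+6·91) = (16561,1092)
n=3: (16561,1092)∘(91,6) = (91·16561+230·6·1092, 91·1092+6·16561) = (3014011,198738)
n=4: (3014011,198738)∘(91,6) = (91·3014011+230·6·198738, 91·198738+6·3014011) = (548533441,36169224)
n=5: (548533441,36169224)∘(91,6) = (91·548533441+230·6·36169224, 91·36169224+6·548533441) = (99830072251,6582600030)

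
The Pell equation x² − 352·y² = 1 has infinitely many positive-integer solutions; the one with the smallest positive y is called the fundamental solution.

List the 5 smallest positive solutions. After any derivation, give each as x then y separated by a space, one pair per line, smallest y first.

√352 = [18; 1,3,5,9,5,3,1,36, …], period ℓ=8 (even) → k=7
k=0  a_k=18  p_k/q_k = 18/1
…
k=2  a_k=3  p_k/q_k = 75/4
k=3  a_k=5  p_k/q_k = 394/21
k=4  a_k=9  p_k/q_k = 3621/193
…
k=6  a_k=3  p_k/q_k = 59118/3151
k=7  a_k=1  p_k/q_k = 77617/4137
→ (77617, 4137).  Check: 77617²=6024398689, 352·4137²=6024398688, difference 1.
(77617+4137√352)^2 = 12048797377 + 642203058√352
(77617+4137√352)^3 = 1870383011943601 + 99691749501435√352
(77617+4137√352)^4 = 290347036464004160257 + 15475549041463557732√352
(77617+4137√352)^5 = 45071731856582838801391537 + 2402331379802862171467853√352

77617 4137
12048797377 642203058
1870383011943601 99691749501435
290347036464004160257 15475549041463557732
45071731856582838801391537 2402331379802862171467853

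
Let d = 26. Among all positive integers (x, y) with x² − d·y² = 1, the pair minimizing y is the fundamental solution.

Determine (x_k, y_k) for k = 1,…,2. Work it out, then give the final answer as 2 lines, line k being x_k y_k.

√26 = [5; 10, …], period ℓ=1 (odd) → k=1
step 0: (5, 1)  from 5·(1,0) + (0,1)
step 1: (51, 10)  from 10·(5,1) + (1,0)
→ (51, 10).  Check: 51²=2601, 26·10²=2600, difference 1.
(x_2, y_2) = (51·51 + 26·10·10, 51·10 + 10·51) = (5201, 1020)

51 10
5201 1020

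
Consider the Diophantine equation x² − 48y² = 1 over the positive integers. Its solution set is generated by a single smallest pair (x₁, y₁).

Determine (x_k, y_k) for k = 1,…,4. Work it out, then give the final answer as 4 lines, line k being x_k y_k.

[6; 1,12] for √48; ℓ=2 ⇒ convergent index 1
a_0=6:  p_0=6·1+0=6,  q_0=6·0+1=1
a_1=1:  p_1=1·6+1=7,  q_1=1·1+0=1
(x₁, y₁) = (7, 1);  7² − 48·1² = 1 ✓
n=2: (7,1)∘(7,1) = (7·7+48·1·1, 7·1+1·7) = (97,14)
n=3: (97,14)∘(7,1) = (7·97+48·1·14, 7·14+1·97) = (1351,195)
n=4: (1351,195)∘(7,1) = (7·1351+48·1·195, 7·195+1·1351) = (18817,2716)

7 1
97 14
1351 195
18817 2716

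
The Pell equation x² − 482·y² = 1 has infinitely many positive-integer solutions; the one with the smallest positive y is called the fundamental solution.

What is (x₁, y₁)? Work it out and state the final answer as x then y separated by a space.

483 22

[21; 1,20,1,42] for √482; ℓ=4 ⇒ convergent index 3
step 0: (21, 1)  from 21·(1,0) + (0,1)
…
step 2: (461, 21)  from 20·(22,1) + (21,1)
step 3: (483, 22)  from 1·(461,21) + (22,1)
fundamental: x₁=483, y₁=22  (since 233289 − 482·484 = 1)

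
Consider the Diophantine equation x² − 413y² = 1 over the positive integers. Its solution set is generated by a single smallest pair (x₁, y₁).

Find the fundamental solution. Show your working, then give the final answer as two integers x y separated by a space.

√413 → a₀=20, period (3,9,1,4,1,9,3,40); ℓ=8 even so k=7
k=0  a_k=20  p_k/q_k = 20/1
…
k=2  a_k=9  p_k/q_k = 569/28
…
k=4  a_k=4  p_k/q_k = 3089/152
…
k=6  a_k=9  p_k/q_k = 36560/1799
k=7  a_k=3  p_k/q_k = 113399/5580
(x₁, y₁) = (113399, 5580);  113399² − 413·5580² = 1 ✓

113399 5580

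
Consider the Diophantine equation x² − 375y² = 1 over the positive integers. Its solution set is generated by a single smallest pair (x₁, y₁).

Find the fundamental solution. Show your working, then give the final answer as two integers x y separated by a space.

√375 = [19; 2,1,2,1,5,1,2,1,2,38, …], period ℓ=10 (even) → k=9
step 0: (19, 1)  from 19·(1,0) + (0,1)
step 1: (39, 2)  from 2·(19,1) + (1,0)
step 2: (58, 3)  from 1·(39,2) + (19,1)
step 3: (155, 8)  from 2·(58,3) + (39,2)
step 4: (213, 11)  from 1·(155,8) + (58,3)
step 5: (1220, 63)  from 5·(213,11) + (155,8)
…
step 7: (4086, 211)  from 2·(1433,74) + (1220,63)
step 8: (5519, 285)  from 1·(4086,211) + (1433,74)
step 9: (15124, 781)  from 2·(5519,285) + (4086,211)
fundamental: x₁=15124, y₁=781  (since 228735376 − 375·609961 = 1)

15124 781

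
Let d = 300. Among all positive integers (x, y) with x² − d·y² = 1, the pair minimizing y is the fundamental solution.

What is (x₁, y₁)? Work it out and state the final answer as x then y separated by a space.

d=300: √d = [17; 3,8,3,34] (ℓ=4, even), read p_3/q_3
i=0: a=17 ⇒ p=17, q=1
i=1: a=3 ⇒ p=52, q=3
i=2: a=8 ⇒ p=433, q=25
i=3: a=3 ⇒ p=1351, q=78
→ (1351, 78).  Check: 1351²=1825201, 300·78²=1825200, difference 1.

1351 78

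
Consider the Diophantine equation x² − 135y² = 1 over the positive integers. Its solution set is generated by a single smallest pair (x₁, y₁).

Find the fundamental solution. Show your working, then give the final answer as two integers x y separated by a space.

244 21

d=135: √d = [11; 1,1,1,1,1,1,1,22] (ℓ=8, even), read p_7/q_7
step 0: (11, 1)  from 11·(1,0) + (0,1)
step 1: (12, 1)  from 1·(11,1) + (1,0)
…
step 4: (58, 5)  from 1·(35,3) + (23,2)
step 5: (93, 8)  from 1·(58,5) + (35,3)
step 6: (151, 13)  from 1·(93,8) + (58,5)
step 7: (244, 21)  from 1·(151,13) + (93,8)
fundamental: x₁=244, y₁=21  (since 59536 − 135·441 = 1)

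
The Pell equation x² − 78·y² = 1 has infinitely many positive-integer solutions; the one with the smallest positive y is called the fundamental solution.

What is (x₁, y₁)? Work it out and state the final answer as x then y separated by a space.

53 6

√78 → a₀=8, period (1,4,1,16); ℓ=4 even so k=3
a_0=8:  p_0=8·1+0=8,  q_0=8·0+1=1
…
a_2=4:  p_2=4·9+8=44,  q_2=4·1+1=5
a_3=1:  p_3=1·44+9=53,  q_3=1·5+1=6
fundamental: x₁=53, y₁=6  (since 2809 − 78·36 = 1)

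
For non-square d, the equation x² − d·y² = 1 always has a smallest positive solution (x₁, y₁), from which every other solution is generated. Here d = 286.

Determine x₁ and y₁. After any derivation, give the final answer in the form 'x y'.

561835 33222

d=286: √d = [16; 1,10,3,3,2,3,3,10,1,32] (ℓ=10, even), read p_9/q_9
a_0=16:  p_0=16·1+0=16,  q_0=16·0+1=1
…
a_4=3:  p_4=3·575+186=1911,  q_4=3·34+11=113
…
a_8=10:  p_8=10·49703+15102=512132,  q_8=10·2939+893=30283
a_9=1:  p_9=1·512132+49703=561835,  q_9=1·30283+2939=33222
fundamental: x₁=561835, y₁=33222  (since 315658567225 − 286·1103701284 = 1)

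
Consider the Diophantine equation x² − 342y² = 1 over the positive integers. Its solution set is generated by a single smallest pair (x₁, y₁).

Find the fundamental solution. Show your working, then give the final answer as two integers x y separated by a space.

[18; 2,36] for √342; ℓ=2 ⇒ convergent index 1
i=0: a=18 ⇒ p=18, q=1
i=1: a=2 ⇒ p=37, q=2
fundamental: x₁=37, y₁=2  (since 1369 − 342·4 = 1)

37 2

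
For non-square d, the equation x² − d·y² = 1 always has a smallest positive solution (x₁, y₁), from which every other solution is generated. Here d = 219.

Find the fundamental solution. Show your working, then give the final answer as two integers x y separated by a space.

74 5

√219 → a₀=14, period (1,3,1,28); ℓ=4 even so k=3
a_0=14:  p_0=14·1+0=14,  q_0=14·0+1=1
a_1=1:  p_1=1·14+1=15,  q_1=1·1+0=1
a_2=3:  p_2=3·15+14=59,  q_2=3·1+1=4
a_3=1:  p_3=1·59+15=74,  q_3=1·4+1=5
(x₁, y₁) = (74, 5);  74² − 219·5² = 1 ✓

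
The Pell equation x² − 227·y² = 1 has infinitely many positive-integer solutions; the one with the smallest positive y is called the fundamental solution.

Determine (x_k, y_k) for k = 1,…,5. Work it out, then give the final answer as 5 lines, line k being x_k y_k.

226 15
102151 6780
46172026 3064545
20869653601 1385167560
9433037255626 626092672575

√227 = [15; 15,30, …], period ℓ=2 (even) → k=1
step 0: (15, 1)  from 15·(1,0) + (0,1)
step 1: (226, 15)  from 15·(15,1) + (1,0)
→ (226, 15).  Check: 226²=51076, 227·15²=51075, difference 1.
n=2: (226,15)∘(226,15) = (226·226+227·15·15, 226·15+15·226) = (102151,6780)
n=3: (102151,6780)∘(226,15) = (226·102151+227·15·6780, 226·6780+15·102151) = (46172026,3064545)
n=4: (46172026,3064545)∘(226,15) = (226·46172026+227·15·3064545, 226·3064545+15·46172026) = (20869653601,1385167560)
n=5: (20869653601,1385167560)∘(226,15) = (226·20869653601+227·15·1385167560, 226·1385167560+15·20869653601) = (9433037255626,626092672575)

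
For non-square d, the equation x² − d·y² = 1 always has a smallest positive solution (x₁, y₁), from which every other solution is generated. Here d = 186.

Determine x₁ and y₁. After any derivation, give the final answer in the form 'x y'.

7501 550

√186 = [13; 1,1,1,3,4,3,1,1,1,26, …], period ℓ=10 (even) → k=9
step 0: (13, 1)  from 13·(1,0) + (0,1)
…
step 6: (2073, 152)  from 3·(641,47) + (150,11)
…
step 8: (4787, 351)  from 1·(2714,199) + (2073,152)
step 9: (7501, 550)  from 1·(4787,351) + (2714,199)
→ (7501, 550).  Check: 7501²=56265001, 186·550²=56265000, difference 1.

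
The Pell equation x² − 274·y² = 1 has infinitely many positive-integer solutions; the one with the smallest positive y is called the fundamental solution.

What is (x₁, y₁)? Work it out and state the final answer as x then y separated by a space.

[16; 1,1,4,4,1,1,32] for √274; ℓ=7 ⇒ convergent index 13
a_0=16:  p_0=16·1+0=16,  q_0=16·0+1=1
…
a_2=1:  p_2=1·17+16=33,  q_2=1·1+1=2
…
a_5=1:  p_5=1·629+149=778,  q_5=1·38+9=47
…
a_7=32:  p_7=32·1407+778=45802,  q_7=32·85+47=2767
…
a_9=1:  p_9=1·47209+45802=93011,  q_9=1·2852+2767=5619
…
a_12=1:  p_12=1·1770023+419253=2189276,  q_12=1·106931+25328=132259
a_13=1:  p_13=1·2189276+1770023=3959299,  q_13=1·132259+106931=239190
→ (3959299, 239190).  Check: 3959299²=15676048571401, 274·239190²=15676048571400, difference 1.

3959299 239190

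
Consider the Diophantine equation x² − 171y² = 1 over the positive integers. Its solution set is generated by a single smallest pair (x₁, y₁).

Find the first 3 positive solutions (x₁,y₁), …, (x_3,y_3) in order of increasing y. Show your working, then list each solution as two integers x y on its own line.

d=171: √d = [13; 13,26] (ℓ=2, even), read p_1/q_1
i=0: a=13 ⇒ p=13, q=1
i=1: a=13 ⇒ p=170, q=13
→ (170, 13).  Check: 170²=28900, 171·13²=28899, difference 1.
n=2: (170,13)∘(170,13) = (170·170+171·13·13, 170·13+13·170) = (57799,4420)
n=3: (57799,4420)∘(170,13) = (170·57799+171·13·4420, 170·4420+13·57799) = (19651490,1502787)

170 13
57799 4420
19651490 1502787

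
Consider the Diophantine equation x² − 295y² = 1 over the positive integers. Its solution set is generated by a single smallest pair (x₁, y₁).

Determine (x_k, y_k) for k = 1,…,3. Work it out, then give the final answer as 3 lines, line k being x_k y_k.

2024999 117900
8201241900001 477494764200
33215013292518224999 1933852840020353700

√295 → a₀=17, period (5,1,2,3,2,6,2,3,2,1,5,34); ℓ=12 even so k=11
k=0  a_k=17  p_k/q_k = 17/1
k=1  a_k=5  p_k/q_k = 86/5
k=2  a_k=1  p_k/q_k = 103/6
…
k=5  a_k=2  p_k/q_k = 2250/131
k=6  a_k=6  p_k/q_k = 14479/843
…
k=9  a_k=2  p_k/q_k = 247414/14405
k=10  a_k=1  p_k/q_k = 355517/20699
k=11  a_k=5  p_k/q_k = 2024999/117900
fundamental: x₁=2024999, y₁=117900  (since 4100620950001 − 295·13900410000 = 1)
k=2:  x_2 = 2024999·2024999+295·117900·117900 = 8201241900001,  y_2 = 2024999·117900+117900·2024999 = 477494764200
k=3:  x_3 = 2024999·8201241900001+295·117900·477494764200 = 33215013292518224999,  y_3 = 2024999·477494764200+117900·8201241900001 = 1933852840020353700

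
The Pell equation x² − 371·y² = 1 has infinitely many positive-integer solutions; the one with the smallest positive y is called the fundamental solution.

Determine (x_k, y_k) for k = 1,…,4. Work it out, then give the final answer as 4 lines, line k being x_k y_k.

1695 88
5746049 298320
19479104415 1011304712
66034158220801 3428322675360

d=371: √d = [19; 3,1,4,1,3,38] (ℓ=6, even), read p_5/q_5
step 0: (19, 1)  from 19·(1,0) + (0,1)
step 1: (58, 3)  from 3·(19,1) + (1,0)
step 2: (77, 4)  from 1·(58,3) + (19,1)
step 3: (366, 19)  from 4·(77,4) + (58,3)
step 4: (443, 23)  from 1·(366,19) + (77,4)
step 5: (1695, 88)  from 3·(443,23) + (366,19)
fundamental: x₁=1695, y₁=88  (since 2873025 − 371·7744 = 1)
k=2:  x_2 = 1695·1695+371·88·88 = 5746049,  y_2 = 1695·88+88·1695 = 298320
k=3:  x_3 = 1695·5746049+371·88·298320 = 19479104415,  y_3 = 1695·298320+88·5746049 = 1011304712
k=4:  x_4 = 1695·19479104415+371·88·1011304712 = 66034158220801,  y_4 = 1695·1011304712+88·19479104415 = 3428322675360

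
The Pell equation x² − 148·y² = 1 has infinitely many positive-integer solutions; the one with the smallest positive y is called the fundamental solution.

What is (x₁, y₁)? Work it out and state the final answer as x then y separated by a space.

d=148: √d = [12; 6,24] (ℓ=2, even), read p_1/q_1
i=0: a=12 ⇒ p=12, q=1
i=1: a=6 ⇒ p=73, q=6
(x₁, y₁) = (73, 6);  73² − 148·6² = 1 ✓

73 6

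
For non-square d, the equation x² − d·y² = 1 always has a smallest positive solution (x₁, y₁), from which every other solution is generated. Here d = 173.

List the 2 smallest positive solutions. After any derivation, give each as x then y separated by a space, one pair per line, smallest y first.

2499849 190060
12498490045601 950242601880

d=173: √d = [13; 6,1,1,6,26] (ℓ=5, odd), read p_9/q_9
a_0=13:  p_0=13·1+0=13,  q_0=13·0+1=1
…
a_4=6:  p_4=6·171+92=1118,  q_4=6·13+7=85
…
a_8=1:  p_8=1·205791+176552=382343,  q_8=1·15646+13423=29069
a_9=6:  p_9=6·382343+205791=2499849,  q_9=6·29069+15646=190060
fundamental: x₁=2499849, y₁=190060  (since 6249245022801 − 173·36122803600 = 1)
(x_2, y_2) = (2499849·2499849 + 173·190060·190060, 2499849·190060 + 190060·2499849) = (12498490045601, 950242601880)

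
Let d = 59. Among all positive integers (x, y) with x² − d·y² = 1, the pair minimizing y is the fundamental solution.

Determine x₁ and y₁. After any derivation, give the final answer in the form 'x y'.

√59 → a₀=7, period (1,2,7,2,1,14); ℓ=6 even so k=5
k=0  a_k=7  p_k/q_k = 7/1
…
k=4  a_k=2  p_k/q_k = 361/47
k=5  a_k=1  p_k/q_k = 530/69
fundamental: x₁=530, y₁=69  (since 280900 − 59·4761 = 1)

530 69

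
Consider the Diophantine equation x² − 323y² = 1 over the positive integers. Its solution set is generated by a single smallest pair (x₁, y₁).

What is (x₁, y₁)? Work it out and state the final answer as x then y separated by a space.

18 1

√323 → a₀=17, period (1,34); ℓ=2 even so k=1
a_0=17:  p_0=17·1+0=17,  q_0=17·0+1=1
a_1=1:  p_1=1·17+1=18,  q_1=1·1+0=1
→ (18, 1).  Check: 18²=324, 323·1²=323, difference 1.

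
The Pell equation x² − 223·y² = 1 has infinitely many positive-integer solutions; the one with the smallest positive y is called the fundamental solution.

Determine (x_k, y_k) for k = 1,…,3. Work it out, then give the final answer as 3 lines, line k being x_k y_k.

224 15
100351 6720
44957024 3010545

[14; 1,13,1,28] for √223; ℓ=4 ⇒ convergent index 3
a_0=14:  p_0=14·1+0=14,  q_0=14·0+1=1
a_1=1:  p_1=1·14+1=15,  q_1=1·1+0=1
a_2=13:  p_2=13·15+14=209,  q_2=13·1+1=14
a_3=1:  p_3=1·209+15=224,  q_3=1·14+1=15
(x₁, y₁) = (224, 15);  224² − 223·15² = 1 ✓
k=2:  x_2 = 224·224+223·15·15 = 100351,  y_2 = 224·15+15·224 = 6720
k=3:  x_3 = 224·100351+223·15·6720 = 44957024,  y_3 = 224·6720+15·100351 = 3010545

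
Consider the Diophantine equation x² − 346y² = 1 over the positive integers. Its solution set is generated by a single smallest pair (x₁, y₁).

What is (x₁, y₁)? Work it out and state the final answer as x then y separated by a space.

17299 930

√346 = [18; 1,1,1,1,36, …], period ℓ=5 (odd) → k=9
k=0  a_k=18  p_k/q_k = 18/1
…
k=3  a_k=1  p_k/q_k = 56/3
…
k=5  a_k=36  p_k/q_k = 3404/183
…
k=8  a_k=1  p_k/q_k = 10398/559
k=9  a_k=1  p_k/q_k = 17299/930
fundamental: x₁=17299, y₁=930  (since 299255401 − 346·864900 = 1)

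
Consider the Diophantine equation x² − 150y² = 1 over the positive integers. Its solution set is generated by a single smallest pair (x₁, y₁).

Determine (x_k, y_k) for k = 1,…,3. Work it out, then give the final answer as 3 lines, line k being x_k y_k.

49 4
4801 392
470449 38412

d=150: √d = [12; 4,24] (ℓ=2, even), read p_1/q_1
step 0: (12, 1)  from 12·(1,0) + (0,1)
step 1: (49, 4)  from 4·(12,1) + (1,0)
(x₁, y₁) = (49, 4);  49² − 150·4² = 1 ✓
(x_2, y_2) = (49·49 + 150·4·4, 49·4 + 4·49) = (4801, 392)
(x_3, y_3) = (49·4801 + 150·4·392, 49·392 + 4·4801) = (470449, 38412)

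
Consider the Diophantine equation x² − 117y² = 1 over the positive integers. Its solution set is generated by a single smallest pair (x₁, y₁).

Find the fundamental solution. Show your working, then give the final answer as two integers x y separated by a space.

[10; 1,4,2,4,1,20] for √117; ℓ=6 ⇒ convergent index 5
a_0=10:  p_0=10·1+0=10,  q_0=10·0+1=1
a_1=1:  p_1=1·10+1=11,  q_1=1·1+0=1
a_2=4:  p_2=4·11+10=54,  q_2=4·1+1=5
…
a_4=4:  p_4=4·119+54=530,  q_4=4·11+5=49
a_5=1:  p_5=1·530+119=649,  q_5=1·49+11=60
(x₁, y₁) = (649, 60);  649² − 117·60² = 1 ✓

649 60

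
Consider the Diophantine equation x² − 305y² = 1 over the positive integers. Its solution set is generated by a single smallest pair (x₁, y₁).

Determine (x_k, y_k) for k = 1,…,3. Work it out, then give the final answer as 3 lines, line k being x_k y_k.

489 28
478241 27384
467719209 26781524

√305 → a₀=17, period (2,6,2,34); ℓ=4 even so k=3
step 0: (17, 1)  from 17·(1,0) + (0,1)
…
step 2: (227, 13)  from 6·(35,2) + (17,1)
step 3: (489, 28)  from 2·(227,13) + (35,2)
(x₁, y₁) = (489, 28);  489² − 305·28² = 1 ✓
(x_2, y_2) = (489·489 + 305·28·28, 489·28 + 28·489) = (478241, 27384)
(x_3, y_3) = (489·478241 + 305·28·27384, 489·27384 + 28·478241) = (467719209, 26781524)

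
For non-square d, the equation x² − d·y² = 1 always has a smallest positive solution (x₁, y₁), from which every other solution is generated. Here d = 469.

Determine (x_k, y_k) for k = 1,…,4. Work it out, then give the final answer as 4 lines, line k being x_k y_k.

√469 → a₀=21, period (1,1,1,10,6,10,1,1,1,42); ℓ=10 even so k=9
step 0: (21, 1)  from 21·(1,0) + (0,1)
step 1: (22, 1)  from 1·(21,1) + (1,0)
step 2: (43, 2)  from 1·(22,1) + (21,1)
…
step 4: (693, 32)  from 10·(65,3) + (43,2)
…
step 6: (42923, 1982)  from 10·(4223,195) + (693,32)
step 7: (47146, 2177)  from 1·(42923,1982) + (4223,195)
step 8: (90069, 4159)  from 1·(47146,2177) + (42923,1982)
step 9: (137215, 6336)  from 1·(90069,4159) + (47146,2177)
fundamental: x₁=137215, y₁=6336  (since 18827956225 − 469·40144896 = 1)
(137215+6336√469)^2 = 37655912449 + 1738788480√469
(137215+6336√469)^3 = 10333912053241855 + 477175722560064√469
(137215+6336√469)^4 = 2835935484733506355201 + 130951333540419575040√469

137215 6336
37655912449 1738788480
10333912053241855 477175722560064
2835935484733506355201 130951333540419575040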